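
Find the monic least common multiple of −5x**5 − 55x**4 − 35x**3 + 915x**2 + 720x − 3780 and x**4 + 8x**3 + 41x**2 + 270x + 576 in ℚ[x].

x**7 + 10x**6 + 28x**5 + 162x**4 + 263x**3 − 4956x**2 − 5364x + 24192

By polynomial division,
  −5x**5 − 55x**4 − 35x**3 + 915x**2 + 720x − 3780 = (−5x − 15)(x**4 + 8x**3 + 41x**2 + 270x + 576) + (290x**3 + 2880x**2 + 7650x + 4860)
  x**4 + 8x**3 + 41x**2 + 270x + 576 = ((1/290)x − 28/4205)(290x**3 + 2880x**2 + 7650x + 4860) + ((28424/841)x**2 + (255816/841)x + 511632/841)
  290x**3 + 2880x**2 + 7650x + 4860 = ((121945/14212)x + 113535/14212)((28424/841)x**2 + (255816/841)x + 511632/841) + (0)
Last nonzero remainder: (28424/841)x**2 + (255816/841)x + 511632/841. Dividing through by 28424/841 gives the monic gcd x**2 + 9x + 18.
Then lcm(f, g) = f·g / gcd(f, g); expanding and making the result monic gives the answer.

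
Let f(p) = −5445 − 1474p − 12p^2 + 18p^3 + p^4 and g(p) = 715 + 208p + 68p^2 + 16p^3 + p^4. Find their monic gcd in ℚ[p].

55 + 16p + p^2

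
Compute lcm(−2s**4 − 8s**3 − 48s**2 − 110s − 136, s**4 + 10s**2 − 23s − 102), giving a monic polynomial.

s**6 + 3s**5 + 14s**4 + 7s**3 − 131s**2 − 398s − 408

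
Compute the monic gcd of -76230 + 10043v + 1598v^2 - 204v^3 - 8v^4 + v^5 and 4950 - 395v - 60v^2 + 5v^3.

Repeated division with remainder:
  v^5 - 8v^4 - 204v^3 + 1598v^2 + 10043v - 76230 = ((1/5)v^2 + (4/5)v - 77/5)(5v^3 - 60v^2 - 395v + 4950) + (0)
Last nonzero remainder: 5v^3 - 60v^2 - 395v + 4950. Dividing through by 5 gives the monic gcd v^3 - 12v^2 - 79v + 990.

990 - 79v - 12v^2 + v^3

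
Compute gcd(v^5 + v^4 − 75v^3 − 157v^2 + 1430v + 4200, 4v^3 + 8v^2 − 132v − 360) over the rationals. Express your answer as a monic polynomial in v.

v^2 − v − 30

Repeated division with remainder:
  v^5 + v^4 − 75v^3 − 157v^2 + 1430v + 4200 = ((1/4)v^2 − (1/4)v − 10)(4v^3 + 8v^2 − 132v − 360) + (−20v^2 + 20v + 600)
  4v^3 + 8v^2 − 132v − 360 = (−(1/5)v − 3/5)(−20v^2 + 20v + 600) + (0)
Last nonzero remainder: −20v^2 + 20v + 600. Dividing through by −20 gives the monic gcd v^2 − v − 30.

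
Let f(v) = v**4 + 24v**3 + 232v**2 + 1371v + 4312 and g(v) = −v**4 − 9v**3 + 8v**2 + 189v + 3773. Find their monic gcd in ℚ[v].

v**3 + 16v**2 + 104v + 539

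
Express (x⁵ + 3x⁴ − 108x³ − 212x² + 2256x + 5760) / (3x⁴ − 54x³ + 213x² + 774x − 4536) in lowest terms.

(x³ + 5x² − 74x − 240)/(3x² − 48x + 189)

Repeated division with remainder:
  x⁵ + 3x⁴ − 108x³ − 212x² + 2256x + 5760 = ((1/3)x + 7)(3x⁴ − 54x³ + 213x² + 774x − 4536) + (199x³ − 1961x² − 1650x + 37512)
  3x⁴ − 54x³ + 213x² + 774x − 4536 = ((3/199)x − 4863/39601)(199x³ − 1961x² − 1650x + 37512) + (−(116280/39601)x² + (232560/39601)x + 2790720/39601)
  199x³ − 1961x² − 1650x + 37512 = (−(7880599/116280)x + 20632121/38760)(−(116280/39601)x² + (232560/39601)x + 2790720/39601) + (0)
Last nonzero remainder: −(116280/39601)x² + (232560/39601)x + 2790720/39601. Dividing through by −116280/39601 gives the monic gcd x² − 2x − 24.
Cancel x² − 2x − 24 from numerator and denominator to get the reduced form.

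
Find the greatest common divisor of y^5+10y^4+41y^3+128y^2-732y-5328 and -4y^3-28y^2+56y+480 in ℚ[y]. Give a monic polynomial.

Apply the Euclidean algorithm:
  y^5+10y^4+41y^3+128y^2-732y-5328 = (-(1/4)y^2-(3/4)y-17/2)(-4y^3-28y^2+56y+480) + (52y^2+104y-1248)
  -4y^3-28y^2+56y+480 = (-(1/13)y-5/13)(52y^2+104y-1248) + (0)
Last nonzero remainder: 52y^2+104y-1248. Dividing through by 52 gives the monic gcd y^2+2y-24.

y^2+2y-24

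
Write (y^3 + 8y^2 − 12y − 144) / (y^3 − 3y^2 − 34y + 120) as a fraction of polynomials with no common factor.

Euclidean algorithm in ℚ[y]:
  y^3 + 8y^2 − 12y − 144 = (y^3 − 3y^2 − 34y + 120) + (11y^2 + 22y − 264)
  y^3 − 3y^2 − 34y + 120 = ((1/11)y − 5/11)(11y^2 + 22y − 264) + (0)
Last nonzero remainder: 11y^2 + 22y − 264. Dividing through by 11 gives the monic gcd y^2 + 2y − 24.
Cancel y^2 + 2y − 24 from numerator and denominator to get the reduced form.

(y + 6)/(y − 5)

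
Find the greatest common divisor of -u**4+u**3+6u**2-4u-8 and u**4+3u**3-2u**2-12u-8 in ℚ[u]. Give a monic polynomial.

u**3+u**2-4u-4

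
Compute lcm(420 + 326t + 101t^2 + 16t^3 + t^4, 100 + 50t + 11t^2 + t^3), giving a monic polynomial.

2100 + 2050t + 831t^2 + 181t^3 + 21t^4 + t^5

Apply the Euclidean algorithm:
  t^4 + 16t^3 + 101t^2 + 326t + 420 = (t + 5)(t^3 + 11t^2 + 50t + 100) + (-4t^2 - 24t - 80)
  t^3 + 11t^2 + 50t + 100 = (-(1/4)t - 5/4)(-4t^2 - 24t - 80) + (0)
Last nonzero remainder: -4t^2 - 24t - 80. Dividing through by -4 gives the monic gcd t^2 + 6t + 20.
Then lcm(f, g) = f·g / gcd(f, g); expanding and making the result monic gives the answer.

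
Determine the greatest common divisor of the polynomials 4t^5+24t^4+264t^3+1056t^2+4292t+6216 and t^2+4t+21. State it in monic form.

Euclidean algorithm in ℚ[t]:
  4t^5+24t^4+264t^3+1056t^2+4292t+6216 = (4t^3+8t^2+148t+296)(t^2+4t+21) + (0)
The last nonzero remainder t^2+4t+21 is already monic.

t^2+4t+21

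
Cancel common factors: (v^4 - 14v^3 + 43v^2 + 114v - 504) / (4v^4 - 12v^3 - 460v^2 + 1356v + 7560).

(v^2 - 10v + 24)/(4v^2 + 4v - 360)

Euclidean algorithm in ℚ[v]:
  v^4 - 14v^3 + 43v^2 + 114v - 504 = (1/4)(4v^4 - 12v^3 - 460v^2 + 1356v + 7560) + (-11v^3 + 158v^2 - 225v - 2394)
  4v^4 - 12v^3 - 460v^2 + 1356v + 7560 = (-(4/11)v - 500/121)(-11v^3 + 158v^2 - 225v - 2394) + ((13440/121)v^2 - (53760/121)v - 282240/121)
  -11v^3 + 158v^2 - 225v - 2394 = (-(1331/13440)v + 2299/2240)((13440/121)v^2 - (53760/121)v - 282240/121) + (0)
Last nonzero remainder: (13440/121)v^2 - (53760/121)v - 282240/121. Dividing through by 13440/121 gives the monic gcd v^2 - 4v - 21.
Cancel v^2 - 4v - 21 from numerator and denominator to get the reduced form.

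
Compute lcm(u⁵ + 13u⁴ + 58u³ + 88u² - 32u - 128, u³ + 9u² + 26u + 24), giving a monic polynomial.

Repeated division with remainder:
  u⁵ + 13u⁴ + 58u³ + 88u² - 32u - 128 = (u² + 4u - 4)(u³ + 9u² + 26u + 24) + (-4u² - 24u - 32)
  u³ + 9u² + 26u + 24 = (-(1/4)u - 3/4)(-4u² - 24u - 32) + (0)
Last nonzero remainder: -4u² - 24u - 32. Dividing through by -4 gives the monic gcd u² + 6u + 8.
Then lcm(f, g) = f·g / gcd(f, g); expanding and making the result monic gives the answer.

u⁶ + 16u⁵ + 97u⁴ + 262u³ + 232u² - 224u - 384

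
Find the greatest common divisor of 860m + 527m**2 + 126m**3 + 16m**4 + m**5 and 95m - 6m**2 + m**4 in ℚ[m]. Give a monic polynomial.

5m + m**2

Repeated division with remainder:
  m**5 + 16m**4 + 126m**3 + 527m**2 + 860m = (m + 16)(m**4 - 6m**2 + 95m) + (132m**3 + 528m**2 - 660m)
  m**4 - 6m**2 + 95m = ((1/132)m - 1/33)(132m**3 + 528m**2 - 660m) + (15m**2 + 75m)
  132m**3 + 528m**2 - 660m = ((44/5)m - 44/5)(15m**2 + 75m) + (0)
Last nonzero remainder: 15m**2 + 75m. Dividing through by 15 gives the monic gcd m**2 + 5m.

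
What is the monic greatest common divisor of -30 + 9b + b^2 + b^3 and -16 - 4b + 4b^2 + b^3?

-2 + b

By polynomial division,
  b^3 + b^2 + 9b - 30 = (b^3 + 4b^2 - 4b - 16) + (-3b^2 + 13b - 14)
  b^3 + 4b^2 - 4b - 16 = (-(1/3)b - 25/9)(-3b^2 + 13b - 14) + ((247/9)b - 494/9)
  -3b^2 + 13b - 14 = (-(27/247)b + 63/247)((247/9)b - 494/9) + (0)
Last nonzero remainder: (247/9)b - 494/9. Dividing through by 247/9 gives the monic gcd b - 2.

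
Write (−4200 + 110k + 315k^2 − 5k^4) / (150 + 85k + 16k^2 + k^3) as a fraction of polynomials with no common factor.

(−140 + 55k − 5k^2)/(5 + k)

Euclidean algorithm in ℚ[k]:
  −5k^4 + 315k^2 + 110k − 4200 = (−5k + 80)(k^3 + 16k^2 + 85k + 150) + (−540k^2 − 5940k − 16200)
  k^3 + 16k^2 + 85k + 150 = (−(1/540)k − 1/108)(−540k^2 − 5940k − 16200) + (0)
Last nonzero remainder: −540k^2 − 5940k − 16200. Dividing through by −540 gives the monic gcd k^2 + 11k + 30.
Cancel k^2 + 11k + 30 from numerator and denominator to get the reduced form.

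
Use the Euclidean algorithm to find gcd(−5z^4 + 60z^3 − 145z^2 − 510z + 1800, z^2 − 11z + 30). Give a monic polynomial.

z^2 − 11z + 30

Repeated division with remainder:
  −5z^4 + 60z^3 − 145z^2 − 510z + 1800 = (−5z^2 + 5z + 60)(z^2 − 11z + 30) + (0)
The last nonzero remainder z^2 − 11z + 30 is already monic.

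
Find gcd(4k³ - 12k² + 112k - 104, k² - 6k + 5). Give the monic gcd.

k - 1

By polynomial division,
  4k³ - 12k² + 112k - 104 = (4k + 12)(k² - 6k + 5) + (164k - 164)
  k² - 6k + 5 = ((1/164)k - 5/164)(164k - 164) + (0)
Last nonzero remainder: 164k - 164. Dividing through by 164 gives the monic gcd k - 1.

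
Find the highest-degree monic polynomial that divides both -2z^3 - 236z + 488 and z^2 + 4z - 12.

z - 2

By polynomial division,
  -2z^3 - 236z + 488 = (-2z + 8)(z^2 + 4z - 12) + (-292z + 584)
  z^2 + 4z - 12 = (-(1/292)z - 3/146)(-292z + 584) + (0)
Last nonzero remainder: -292z + 584. Dividing through by -292 gives the monic gcd z - 2.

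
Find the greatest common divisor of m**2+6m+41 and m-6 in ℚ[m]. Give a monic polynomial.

1

Repeated division with remainder:
  m**2+6m+41 = (m+12)(m-6) + (113)
  m-6 = ((1/113)m-6/113)(113) + (0)
The last nonzero remainder is the constant 113, so the polynomials are coprime and gcd = 1.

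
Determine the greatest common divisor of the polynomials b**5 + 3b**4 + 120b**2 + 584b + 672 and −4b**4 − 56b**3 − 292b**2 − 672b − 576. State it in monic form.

b**2 + 7b + 12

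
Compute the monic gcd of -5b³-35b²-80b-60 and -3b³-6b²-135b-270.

b+2

Apply the Euclidean algorithm:
  -5b³-35b²-80b-60 = (5/3)(-3b³-6b²-135b-270) + (-25b²+145b+390)
  -3b³-6b²-135b-270 = ((3/25)b+117/125)(-25b²+145b+390) + (-(7938/25)b-15876/25)
  -25b²+145b+390 = ((625/7938)b-1625/2646)(-(7938/25)b-15876/25) + (0)
Last nonzero remainder: -(7938/25)b-15876/25. Dividing through by -7938/25 gives the monic gcd b+2.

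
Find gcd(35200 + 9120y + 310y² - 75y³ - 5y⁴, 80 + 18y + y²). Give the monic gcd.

Euclidean algorithm in ℚ[y]:
  -5y⁴ - 75y³ + 310y² + 9120y + 35200 = (-5y² + 15y + 440)(y² + 18y + 80) + (0)
The last nonzero remainder y² + 18y + 80 is already monic.

80 + 18y + y²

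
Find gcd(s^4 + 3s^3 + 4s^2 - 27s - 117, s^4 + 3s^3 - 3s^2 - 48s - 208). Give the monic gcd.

Apply the Euclidean algorithm:
  s^4 + 3s^3 + 4s^2 - 27s - 117 = (s^4 + 3s^3 - 3s^2 - 48s - 208) + (7s^2 + 21s + 91)
  s^4 + 3s^3 - 3s^2 - 48s - 208 = ((1/7)s^2 - 16/7)(7s^2 + 21s + 91) + (0)
Last nonzero remainder: 7s^2 + 21s + 91. Dividing through by 7 gives the monic gcd s^2 + 3s + 13.

s^2 + 3s + 13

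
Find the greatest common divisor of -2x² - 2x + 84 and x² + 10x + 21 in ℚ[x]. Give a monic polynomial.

By polynomial division,
  -2x² - 2x + 84 = (-2)(x² + 10x + 21) + (18x + 126)
  x² + 10x + 21 = ((1/18)x + 1/6)(18x + 126) + (0)
Last nonzero remainder: 18x + 126. Dividing through by 18 gives the monic gcd x + 7.

x + 7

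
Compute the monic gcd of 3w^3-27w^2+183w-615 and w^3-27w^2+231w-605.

Apply the Euclidean algorithm:
  3w^3-27w^2+183w-615 = (3)(w^3-27w^2+231w-605) + (54w^2-510w+1200)
  w^3-27w^2+231w-605 = ((1/54)w-79/243)(54w^2-510w+1200) + ((3481/81)w-17405/81)
  54w^2-510w+1200 = ((4374/3481)w-19440/3481)((3481/81)w-17405/81) + (0)
Last nonzero remainder: (3481/81)w-17405/81. Dividing through by 3481/81 gives the monic gcd w-5.

w-5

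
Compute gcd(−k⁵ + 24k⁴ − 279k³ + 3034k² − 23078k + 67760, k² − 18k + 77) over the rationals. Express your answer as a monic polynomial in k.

k² − 18k + 77

By polynomial division,
  −k⁵ + 24k⁴ − 279k³ + 3034k² − 23078k + 67760 = (−k³ + 6k² − 94k + 880)(k² − 18k + 77) + (0)
The last nonzero remainder k² − 18k + 77 is already monic.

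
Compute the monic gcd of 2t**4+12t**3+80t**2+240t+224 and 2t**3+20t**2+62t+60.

By polynomial division,
  2t**4+12t**3+80t**2+240t+224 = (t-4)(2t**3+20t**2+62t+60) + (98t**2+428t+464)
  2t**3+20t**2+62t+60 = ((1/49)t+276/2401)(98t**2+428t+464) + ((7998/2401)t+15996/2401)
  98t**2+428t+464 = ((117649/3999)t+278516/3999)((7998/2401)t+15996/2401) + (0)
Last nonzero remainder: (7998/2401)t+15996/2401. Dividing through by 7998/2401 gives the monic gcd t+2.

t+2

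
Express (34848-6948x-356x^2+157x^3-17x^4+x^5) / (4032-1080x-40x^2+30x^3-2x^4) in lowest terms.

Repeated division with remainder:
  x^5-17x^4+157x^3-356x^2-6948x+34848 = (-(1/2)x+1)(-2x^4+30x^3-40x^2-1080x+4032) + (107x^3-856x^2-3852x+30816)
  -2x^4+30x^3-40x^2-1080x+4032 = (-(2/107)x+14/107)(107x^3-856x^2-3852x+30816) + (0)
Last nonzero remainder: 107x^3-856x^2-3852x+30816. Dividing through by 107 gives the monic gcd x^3-8x^2-36x+288.
Cancel x^3-8x^2-36x+288 from numerator and denominator to get the reduced form.

(-121+9x-x^2)/(-14+2x)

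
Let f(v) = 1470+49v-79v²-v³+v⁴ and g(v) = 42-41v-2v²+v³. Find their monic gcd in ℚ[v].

-7+v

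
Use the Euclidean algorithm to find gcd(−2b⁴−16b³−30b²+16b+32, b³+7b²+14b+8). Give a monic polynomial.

b²+5b+4

Euclidean algorithm in ℚ[b]:
  −2b⁴−16b³−30b²+16b+32 = (−2b−2)(b³+7b²+14b+8) + (12b²+60b+48)
  b³+7b²+14b+8 = ((1/12)b+1/6)(12b²+60b+48) + (0)
Last nonzero remainder: 12b²+60b+48. Dividing through by 12 gives the monic gcd b²+5b+4.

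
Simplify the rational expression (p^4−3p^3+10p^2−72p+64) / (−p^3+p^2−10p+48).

Repeated division with remainder:
  p^4−3p^3+10p^2−72p+64 = (−p+2)(−p^3+p^2−10p+48) + (−2p^2−4p−32)
  −p^3+p^2−10p+48 = ((1/2)p−3/2)(−2p^2−4p−32) + (0)
Last nonzero remainder: −2p^2−4p−32. Dividing through by −2 gives the monic gcd p^2+2p+16.
Cancel p^2+2p+16 from numerator and denominator to get the reduced form.

(−p^2+5p−4)/(p−3)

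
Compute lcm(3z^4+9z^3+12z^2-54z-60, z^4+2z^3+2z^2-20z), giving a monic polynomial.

z^5+3z^4+4z^3-18z^2-20z

By polynomial division,
  3z^4+9z^3+12z^2-54z-60 = (3)(z^4+2z^3+2z^2-20z) + (3z^3+6z^2+6z-60)
  z^4+2z^3+2z^2-20z = ((1/3)z)(3z^3+6z^2+6z-60) + (0)
Last nonzero remainder: 3z^3+6z^2+6z-60. Dividing through by 3 gives the monic gcd z^3+2z^2+2z-20.
Then lcm(f, g) = f·g / gcd(f, g); expanding and making the result monic gives the answer.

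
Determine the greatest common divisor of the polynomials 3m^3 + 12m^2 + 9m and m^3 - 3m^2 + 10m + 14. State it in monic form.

m + 1

Repeated division with remainder:
  3m^3 + 12m^2 + 9m = (3)(m^3 - 3m^2 + 10m + 14) + (21m^2 - 21m - 42)
  m^3 - 3m^2 + 10m + 14 = ((1/21)m - 2/21)(21m^2 - 21m - 42) + (10m + 10)
  21m^2 - 21m - 42 = ((21/10)m - 21/5)(10m + 10) + (0)
Last nonzero remainder: 10m + 10. Dividing through by 10 gives the monic gcd m + 1.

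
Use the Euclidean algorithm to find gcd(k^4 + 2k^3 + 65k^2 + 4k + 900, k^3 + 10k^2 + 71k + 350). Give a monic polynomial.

k^2 + 3k + 50

Euclidean algorithm in ℚ[k]:
  k^4 + 2k^3 + 65k^2 + 4k + 900 = (k - 8)(k^3 + 10k^2 + 71k + 350) + (74k^2 + 222k + 3700)
  k^3 + 10k^2 + 71k + 350 = ((1/74)k + 7/74)(74k^2 + 222k + 3700) + (0)
Last nonzero remainder: 74k^2 + 222k + 3700. Dividing through by 74 gives the monic gcd k^2 + 3k + 50.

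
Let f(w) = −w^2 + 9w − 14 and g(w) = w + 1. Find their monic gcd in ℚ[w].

1

Repeated division with remainder:
  −w^2 + 9w − 14 = (−w + 10)(w + 1) + (−24)
  w + 1 = (−(1/24)w − 1/24)(−24) + (0)
The last nonzero remainder is the constant −24, so the polynomials are coprime and gcd = 1.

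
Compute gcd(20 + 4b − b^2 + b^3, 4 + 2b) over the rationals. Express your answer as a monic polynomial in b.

2 + b

By polynomial division,
  b^3 − b^2 + 4b + 20 = ((1/2)b^2 − (3/2)b + 5)(2b + 4) + (0)
Last nonzero remainder: 2b + 4. Dividing through by 2 gives the monic gcd b + 2.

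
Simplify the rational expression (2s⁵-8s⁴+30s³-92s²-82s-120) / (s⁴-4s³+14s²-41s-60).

(2s²+2s+2)/(s+1)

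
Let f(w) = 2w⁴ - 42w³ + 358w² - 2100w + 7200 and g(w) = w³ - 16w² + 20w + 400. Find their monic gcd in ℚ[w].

w - 10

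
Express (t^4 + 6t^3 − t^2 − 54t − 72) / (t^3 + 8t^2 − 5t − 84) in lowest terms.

(t^2 + 5t + 6)/(t + 7)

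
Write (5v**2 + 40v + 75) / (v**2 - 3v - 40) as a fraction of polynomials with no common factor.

(5v + 15)/(v - 8)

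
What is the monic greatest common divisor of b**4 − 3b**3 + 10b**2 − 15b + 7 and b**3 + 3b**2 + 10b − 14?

b − 1

Apply the Euclidean algorithm:
  b**4 − 3b**3 + 10b**2 − 15b + 7 = (b − 6)(b**3 + 3b**2 + 10b − 14) + (18b**2 + 59b − 77)
  b**3 + 3b**2 + 10b − 14 = ((1/18)b − 5/324)(18b**2 + 59b − 77) + ((4921/324)b − 4921/324)
  18b**2 + 59b − 77 = ((5832/4921)b + 3564/703)((4921/324)b − 4921/324) + (0)
Last nonzero remainder: (4921/324)b − 4921/324. Dividing through by 4921/324 gives the monic gcd b − 1.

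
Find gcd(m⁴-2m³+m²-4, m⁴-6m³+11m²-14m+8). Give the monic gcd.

m²-m+2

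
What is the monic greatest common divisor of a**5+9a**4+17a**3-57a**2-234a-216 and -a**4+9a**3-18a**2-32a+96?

a**2-a-6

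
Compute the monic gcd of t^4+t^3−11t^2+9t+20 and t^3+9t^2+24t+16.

By polynomial division,
  t^4+t^3−11t^2+9t+20 = (t−8)(t^3+9t^2+24t+16) + (37t^2+185t+148)
  t^3+9t^2+24t+16 = ((1/37)t+4/37)(37t^2+185t+148) + (0)
Last nonzero remainder: 37t^2+185t+148. Dividing through by 37 gives the monic gcd t^2+5t+4.

t^2+5t+4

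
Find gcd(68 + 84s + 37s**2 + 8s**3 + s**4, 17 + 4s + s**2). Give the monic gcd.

17 + 4s + s**2

Repeated division with remainder:
  s**4 + 8s**3 + 37s**2 + 84s + 68 = (s**2 + 4s + 4)(s**2 + 4s + 17) + (0)
The last nonzero remainder s**2 + 4s + 17 is already monic.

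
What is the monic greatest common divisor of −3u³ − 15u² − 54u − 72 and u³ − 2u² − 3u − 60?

Repeated division with remainder:
  −3u³ − 15u² − 54u − 72 = (−3)(u³ − 2u² − 3u − 60) + (−21u² − 63u − 252)
  u³ − 2u² − 3u − 60 = (−(1/21)u + 5/21)(−21u² − 63u − 252) + (0)
Last nonzero remainder: −21u² − 63u − 252. Dividing through by −21 gives the monic gcd u² + 3u + 12.

u² + 3u + 12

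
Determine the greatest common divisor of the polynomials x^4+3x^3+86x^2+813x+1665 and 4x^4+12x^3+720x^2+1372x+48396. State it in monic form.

x^2−5x+111

Apply the Euclidean algorithm:
  x^4+3x^3+86x^2+813x+1665 = (1/4)(4x^4+12x^3+720x^2+1372x+48396) + (−94x^2+470x−10434)
  4x^4+12x^3+720x^2+1372x+48396 = (−(2/47)x^2−(16/47)x−218/47)(−94x^2+470x−10434) + (0)
Last nonzero remainder: −94x^2+470x−10434. Dividing through by −94 gives the monic gcd x^2−5x+111.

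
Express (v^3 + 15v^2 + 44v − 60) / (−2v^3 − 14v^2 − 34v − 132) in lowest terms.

Apply the Euclidean algorithm:
  v^3 + 15v^2 + 44v − 60 = (−1/2)(−2v^3 − 14v^2 − 34v − 132) + (8v^2 + 27v − 126)
  −2v^3 − 14v^2 − 34v − 132 = (−(1/4)v − 29/32)(8v^2 + 27v − 126) + (−(1313/32)v − 3939/16)
  8v^2 + 27v − 126 = (−(256/1313)v + 672/1313)(−(1313/32)v − 3939/16) + (0)
Last nonzero remainder: −(1313/32)v − 3939/16. Dividing through by −1313/32 gives the monic gcd v + 6.
Cancel v + 6 from numerator and denominator to get the reduced form.

(−v^2 − 9v + 10)/(2v^2 + 2v + 22)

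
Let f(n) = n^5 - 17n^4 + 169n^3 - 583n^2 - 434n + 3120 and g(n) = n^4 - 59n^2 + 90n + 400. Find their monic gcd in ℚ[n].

By polynomial division,
  n^5 - 17n^4 + 169n^3 - 583n^2 - 434n + 3120 = (n - 17)(n^4 - 59n^2 + 90n + 400) + (228n^3 - 1676n^2 + 696n + 9920)
  n^4 - 59n^2 + 90n + 400 = ((1/228)n + 419/12996)(228n^3 - 1676n^2 + 696n + 9920) + (-(26048/3249)n^2 + (26048/1083)n + 260480/3249)
  228n^3 - 1676n^2 + 696n + 9920 = (-(185193/6512)n + 100719/814)(-(26048/3249)n^2 + (26048/1083)n + 260480/3249) + (0)
Last nonzero remainder: -(26048/3249)n^2 + (26048/1083)n + 260480/3249. Dividing through by -26048/3249 gives the monic gcd n^2 - 3n - 10.

n^2 - 3n - 10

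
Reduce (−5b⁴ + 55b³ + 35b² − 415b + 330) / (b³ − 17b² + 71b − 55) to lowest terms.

Apply the Euclidean algorithm:
  −5b⁴ + 55b³ + 35b² − 415b + 330 = (−5b − 30)(b³ − 17b² + 71b − 55) + (−120b² + 1440b − 1320)
  b³ − 17b² + 71b − 55 = (−(1/120)b + 1/24)(−120b² + 1440b − 1320) + (0)
Last nonzero remainder: −120b² + 1440b − 1320. Dividing through by −120 gives the monic gcd b² − 12b + 11.
Cancel b² − 12b + 11 from numerator and denominator to get the reduced form.

(−5b² − 5b + 30)/(b − 5)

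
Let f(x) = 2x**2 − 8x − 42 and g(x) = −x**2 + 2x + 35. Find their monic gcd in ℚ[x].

x − 7

Euclidean algorithm in ℚ[x]:
  2x**2 − 8x − 42 = (−2)(−x**2 + 2x + 35) + (−4x + 28)
  −x**2 + 2x + 35 = ((1/4)x + 5/4)(−4x + 28) + (0)
Last nonzero remainder: −4x + 28. Dividing through by −4 gives the monic gcd x − 7.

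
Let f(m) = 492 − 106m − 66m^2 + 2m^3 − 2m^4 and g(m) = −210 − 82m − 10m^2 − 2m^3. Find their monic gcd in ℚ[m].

3 + m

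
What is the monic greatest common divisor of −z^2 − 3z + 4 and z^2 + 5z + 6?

1

By polynomial division,
  −z^2 − 3z + 4 = (−1)(z^2 + 5z + 6) + (2z + 10)
  z^2 + 5z + 6 = ((1/2)z)(2z + 10) + (6)
  2z + 10 = ((1/3)z + 5/3)(6) + (0)
The last nonzero remainder is the constant 6, so the polynomials are coprime and gcd = 1.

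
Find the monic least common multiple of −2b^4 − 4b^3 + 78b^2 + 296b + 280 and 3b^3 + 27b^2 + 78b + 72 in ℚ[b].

Repeated division with remainder:
  −2b^4 − 4b^3 + 78b^2 + 296b + 280 = (−(2/3)b + 14/3)(3b^3 + 27b^2 + 78b + 72) + (4b^2 − 20b − 56)
  3b^3 + 27b^2 + 78b + 72 = ((3/4)b + 21/2)(4b^2 − 20b − 56) + (330b + 660)
  4b^2 − 20b − 56 = ((2/165)b − 14/165)(330b + 660) + (0)
Last nonzero remainder: 330b + 660. Dividing through by 330 gives the monic gcd b + 2.
Then lcm(f, g) = f·g / gcd(f, g); expanding and making the result monic gives the answer.

b^6 + 9b^5 − 13b^4 − 397b^3 − 1644b^2 − 2756b − 1680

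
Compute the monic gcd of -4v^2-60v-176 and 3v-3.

1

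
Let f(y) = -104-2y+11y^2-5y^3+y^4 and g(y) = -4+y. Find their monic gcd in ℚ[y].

By polynomial division,
  y^4-5y^3+11y^2-2y-104 = (y^3-y^2+7y+26)(y-4) + (0)
The last nonzero remainder y-4 is already monic.

-4+y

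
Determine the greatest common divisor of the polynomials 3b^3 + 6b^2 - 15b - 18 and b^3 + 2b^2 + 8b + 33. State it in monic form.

b + 3

Repeated division with remainder:
  3b^3 + 6b^2 - 15b - 18 = (3)(b^3 + 2b^2 + 8b + 33) + (-39b - 117)
  b^3 + 2b^2 + 8b + 33 = (-(1/39)b^2 + (1/39)b - 11/39)(-39b - 117) + (0)
Last nonzero remainder: -39b - 117. Dividing through by -39 gives the monic gcd b + 3.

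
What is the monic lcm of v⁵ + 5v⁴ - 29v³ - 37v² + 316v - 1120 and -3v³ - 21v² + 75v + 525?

v⁶ - 54v⁴ + 108v³ + 501v² - 2700v + 5600

Euclidean algorithm in ℚ[v]:
  v⁵ + 5v⁴ - 29v³ - 37v² + 316v - 1120 = (-(1/3)v² + (2/3)v - 10/3)(-3v³ - 21v² + 75v + 525) + (18v² + 216v + 630)
  -3v³ - 21v² + 75v + 525 = (-(1/6)v + 5/6)(18v² + 216v + 630) + (0)
Last nonzero remainder: 18v² + 216v + 630. Dividing through by 18 gives the monic gcd v² + 12v + 35.
Then lcm(f, g) = f·g / gcd(f, g); expanding and making the result monic gives the answer.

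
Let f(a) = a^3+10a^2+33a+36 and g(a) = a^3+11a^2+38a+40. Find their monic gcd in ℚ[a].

By polynomial division,
  a^3+10a^2+33a+36 = (a^3+11a^2+38a+40) + (-a^2-5a-4)
  a^3+11a^2+38a+40 = (-a-6)(-a^2-5a-4) + (4a+16)
  -a^2-5a-4 = (-(1/4)a-1/4)(4a+16) + (0)
Last nonzero remainder: 4a+16. Dividing through by 4 gives the monic gcd a+4.

a+4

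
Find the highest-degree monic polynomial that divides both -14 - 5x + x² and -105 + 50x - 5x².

By polynomial division,
  x² - 5x - 14 = (-1/5)(-5x² + 50x - 105) + (5x - 35)
  -5x² + 50x - 105 = (-x + 3)(5x - 35) + (0)
Last nonzero remainder: 5x - 35. Dividing through by 5 gives the monic gcd x - 7.

-7 + x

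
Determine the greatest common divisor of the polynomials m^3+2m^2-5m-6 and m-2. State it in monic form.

Euclidean algorithm in ℚ[m]:
  m^3+2m^2-5m-6 = (m^2+4m+3)(m-2) + (0)
The last nonzero remainder m-2 is already monic.

m-2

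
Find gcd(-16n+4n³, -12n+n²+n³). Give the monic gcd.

Apply the Euclidean algorithm:
  4n³-16n = (4)(n³+n²-12n) + (-4n²+32n)
  n³+n²-12n = (-(1/4)n-9/4)(-4n²+32n) + (60n)
  -4n²+32n = (-(1/15)n+8/15)(60n) + (0)
Last nonzero remainder: 60n. Dividing through by 60 gives the monic gcd n.

n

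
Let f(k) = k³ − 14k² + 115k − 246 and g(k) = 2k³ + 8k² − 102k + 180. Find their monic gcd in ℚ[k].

k − 3

Repeated division with remainder:
  k³ − 14k² + 115k − 246 = (1/2)(2k³ + 8k² − 102k + 180) + (−18k² + 166k − 336)
  2k³ + 8k² − 102k + 180 = (−(1/9)k − 119/81)(−18k² + 166k − 336) + ((8468/81)k − 8468/27)
  −18k² + 166k − 336 = (−(729/4234)k + 2268/2117)((8468/81)k − 8468/27) + (0)
Last nonzero remainder: (8468/81)k − 8468/27. Dividing through by 8468/81 gives the monic gcd k − 3.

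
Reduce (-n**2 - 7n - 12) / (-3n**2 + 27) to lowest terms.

(n + 4)/(3n - 9)

Euclidean algorithm in ℚ[n]:
  -n**2 - 7n - 12 = (1/3)(-3n**2 + 27) + (-7n - 21)
  -3n**2 + 27 = ((3/7)n - 9/7)(-7n - 21) + (0)
Last nonzero remainder: -7n - 21. Dividing through by -7 gives the monic gcd n + 3.
Cancel n + 3 from numerator and denominator to get the reduced form.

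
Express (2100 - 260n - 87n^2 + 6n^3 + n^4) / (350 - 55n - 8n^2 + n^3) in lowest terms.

(-60 + 4n + n^2)/(-10 + n)

By polynomial division,
  n^4 + 6n^3 - 87n^2 - 260n + 2100 = (n + 14)(n^3 - 8n^2 - 55n + 350) + (80n^2 + 160n - 2800)
  n^3 - 8n^2 - 55n + 350 = ((1/80)n - 1/8)(80n^2 + 160n - 2800) + (0)
Last nonzero remainder: 80n^2 + 160n - 2800. Dividing through by 80 gives the monic gcd n^2 + 2n - 35.
Cancel n^2 + 2n - 35 from numerator and denominator to get the reduced form.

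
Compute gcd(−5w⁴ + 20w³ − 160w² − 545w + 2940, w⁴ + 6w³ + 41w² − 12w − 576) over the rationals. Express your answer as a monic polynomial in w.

w² + w − 12

By polynomial division,
  −5w⁴ + 20w³ − 160w² − 545w + 2940 = (−5)(w⁴ + 6w³ + 41w² − 12w − 576) + (50w³ + 45w² − 605w + 60)
  w⁴ + 6w³ + 41w² − 12w − 576 = ((1/50)w + 51/500)(50w³ + 45w² − 605w + 60) + ((4851/100)w² + (4851/100)w − 14553/25)
  50w³ + 45w² − 605w + 60 = ((5000/4851)w − 500/4851)((4851/100)w² + (4851/100)w − 14553/25) + (0)
Last nonzero remainder: (4851/100)w² + (4851/100)w − 14553/25. Dividing through by 4851/100 gives the monic gcd w² + w − 12.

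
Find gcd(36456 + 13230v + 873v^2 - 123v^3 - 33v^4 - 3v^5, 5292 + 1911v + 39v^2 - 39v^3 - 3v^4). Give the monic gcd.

-196 - 49v + 4v^2 + v^3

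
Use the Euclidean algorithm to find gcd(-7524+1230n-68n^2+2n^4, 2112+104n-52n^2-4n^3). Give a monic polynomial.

Repeated division with remainder:
  2n^4-68n^2+1230n-7524 = (-(1/2)n+13/2)(-4n^3-52n^2+104n+2112) + (322n^2+1610n-21252)
  -4n^3-52n^2+104n+2112 = (-(2/161)n-16/161)(322n^2+1610n-21252) + (0)
Last nonzero remainder: 322n^2+1610n-21252. Dividing through by 322 gives the monic gcd n^2+5n-66.

-66+5n+n^2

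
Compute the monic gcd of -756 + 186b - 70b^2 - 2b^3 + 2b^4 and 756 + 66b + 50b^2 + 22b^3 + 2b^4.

63 - 5b + 5b^2 + b^3

By polynomial division,
  2b^4 - 2b^3 - 70b^2 + 186b - 756 = (2b^4 + 22b^3 + 50b^2 + 66b + 756) + (-24b^3 - 120b^2 + 120b - 1512)
  2b^4 + 22b^3 + 50b^2 + 66b + 756 = (-(1/12)b - 1/2)(-24b^3 - 120b^2 + 120b - 1512) + (0)
Last nonzero remainder: -24b^3 - 120b^2 + 120b - 1512. Dividing through by -24 gives the monic gcd b^3 + 5b^2 - 5b + 63.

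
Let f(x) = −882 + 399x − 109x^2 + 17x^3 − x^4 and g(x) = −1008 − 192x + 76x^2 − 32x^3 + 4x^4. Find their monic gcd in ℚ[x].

−126 + 39x − 10x^2 + x^3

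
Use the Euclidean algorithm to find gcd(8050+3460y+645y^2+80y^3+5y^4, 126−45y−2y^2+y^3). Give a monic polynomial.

Euclidean algorithm in ℚ[y]:
  5y^4+80y^3+645y^2+3460y+8050 = (5y+90)(y^3−2y^2−45y+126) + (1050y^2+6880y−3290)
  y^3−2y^2−45y+126 = ((1/1050)y−449/55125)(1050y^2+6880y−3290) + ((156244/11025)y+156244/1575)
  1050y^2+6880y−3290 = ((5788125/78122)y−2590875/78122)((156244/11025)y+156244/1575) + (0)
Last nonzero remainder: (156244/11025)y+156244/1575. Dividing through by 156244/11025 gives the monic gcd y+7.

7+y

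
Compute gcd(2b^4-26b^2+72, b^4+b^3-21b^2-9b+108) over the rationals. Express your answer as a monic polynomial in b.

Apply the Euclidean algorithm:
  2b^4-26b^2+72 = (2)(b^4+b^3-21b^2-9b+108) + (-2b^3+16b^2+18b-144)
  b^4+b^3-21b^2-9b+108 = (-(1/2)b-9/2)(-2b^3+16b^2+18b-144) + (60b^2-540)
  -2b^3+16b^2+18b-144 = (-(1/30)b+4/15)(60b^2-540) + (0)
Last nonzero remainder: 60b^2-540. Dividing through by 60 gives the monic gcd b^2-9.

b^2-9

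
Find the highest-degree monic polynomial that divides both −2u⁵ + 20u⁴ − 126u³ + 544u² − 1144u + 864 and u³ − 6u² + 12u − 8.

u² − 4u + 4

By polynomial division,
  −2u⁵ + 20u⁴ − 126u³ + 544u² − 1144u + 864 = (−2u² + 8u − 54)(u³ − 6u² + 12u − 8) + (108u² − 432u + 432)
  u³ − 6u² + 12u − 8 = ((1/108)u − 1/54)(108u² − 432u + 432) + (0)
Last nonzero remainder: 108u² − 432u + 432. Dividing through by 108 gives the monic gcd u² − 4u + 4.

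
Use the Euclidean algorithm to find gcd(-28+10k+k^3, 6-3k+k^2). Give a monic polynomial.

Repeated division with remainder:
  k^3+10k-28 = (k+3)(k^2-3k+6) + (13k-46)
  k^2-3k+6 = ((1/13)k+7/169)(13k-46) + (1336/169)
  13k-46 = ((2197/1336)k-3887/668)(1336/169) + (0)
The last nonzero remainder is the constant 1336/169, so the polynomials are coprime and gcd = 1.

1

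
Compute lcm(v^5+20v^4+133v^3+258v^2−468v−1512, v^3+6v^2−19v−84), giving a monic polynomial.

Apply the Euclidean algorithm:
  v^5+20v^4+133v^3+258v^2−468v−1512 = (v^2+14v+68)(v^3+6v^2−19v−84) + (200v^2+2000v+4200)
  v^3+6v^2−19v−84 = ((1/200)v−1/50)(200v^2+2000v+4200) + (0)
Last nonzero remainder: 200v^2+2000v+4200. Dividing through by 200 gives the monic gcd v^2+10v+21.
Then lcm(f, g) = f·g / gcd(f, g); expanding and making the result monic gives the answer.

v^6+16v^5+53v^4−274v^3−1500v^2+360v+6048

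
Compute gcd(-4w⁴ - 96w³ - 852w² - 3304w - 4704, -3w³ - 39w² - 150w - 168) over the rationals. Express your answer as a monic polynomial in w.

w² + 11w + 28

By polynomial division,
  -4w⁴ - 96w³ - 852w² - 3304w - 4704 = ((4/3)w + 44/3)(-3w³ - 39w² - 150w - 168) + (-80w² - 880w - 2240)
  -3w³ - 39w² - 150w - 168 = ((3/80)w + 3/40)(-80w² - 880w - 2240) + (0)
Last nonzero remainder: -80w² - 880w - 2240. Dividing through by -80 gives the monic gcd w² + 11w + 28.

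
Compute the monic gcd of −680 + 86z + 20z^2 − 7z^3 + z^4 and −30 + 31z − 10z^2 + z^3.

Repeated division with remainder:
  z^4 − 7z^3 + 20z^2 + 86z − 680 = (z + 3)(z^3 − 10z^2 + 31z − 30) + (19z^2 + 23z − 590)
  z^3 − 10z^2 + 31z − 30 = ((1/19)z − 213/361)(19z^2 + 23z − 590) + ((27300/361)z − 136500/361)
  19z^2 + 23z − 590 = ((6859/27300)z + 21299/13650)((27300/361)z − 136500/361) + (0)
Last nonzero remainder: (27300/361)z − 136500/361. Dividing through by 27300/361 gives the monic gcd z − 5.

−5 + z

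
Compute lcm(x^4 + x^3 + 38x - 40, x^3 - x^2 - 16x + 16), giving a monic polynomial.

Repeated division with remainder:
  x^4 + x^3 + 38x - 40 = (x + 2)(x^3 - x^2 - 16x + 16) + (18x^2 + 54x - 72)
  x^3 - x^2 - 16x + 16 = ((1/18)x - 2/9)(18x^2 + 54x - 72) + (0)
Last nonzero remainder: 18x^2 + 54x - 72. Dividing through by 18 gives the monic gcd x^2 + 3x - 4.
Then lcm(f, g) = f·g / gcd(f, g); expanding and making the result monic gives the answer.

x^5 - 3x^4 - 4x^3 + 38x^2 - 192x + 160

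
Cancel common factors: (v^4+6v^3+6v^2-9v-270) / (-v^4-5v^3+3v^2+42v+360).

(-v+3)/(v-4)

Euclidean algorithm in ℚ[v]:
  v^4+6v^3+6v^2-9v-270 = (-1)(-v^4-5v^3+3v^2+42v+360) + (v^3+9v^2+33v+90)
  -v^4-5v^3+3v^2+42v+360 = (-v+4)(v^3+9v^2+33v+90) + (0)
The last nonzero remainder v^3+9v^2+33v+90 is already monic.
Cancel v^3+9v^2+33v+90 from numerator and denominator to get the reduced form.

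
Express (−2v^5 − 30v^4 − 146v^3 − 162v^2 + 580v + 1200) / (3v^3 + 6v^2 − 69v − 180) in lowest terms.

(−2v^3 − 16v^2 − 10v + 100)/(3v − 15)

By polynomial division,
  −2v^5 − 30v^4 − 146v^3 − 162v^2 + 580v + 1200 = (−(2/3)v^2 − (26/3)v − 140/3)(3v^3 + 6v^2 − 69v − 180) + (−600v^2 − 4200v − 7200)
  3v^3 + 6v^2 − 69v − 180 = (−(1/200)v + 1/40)(−600v^2 − 4200v − 7200) + (0)
Last nonzero remainder: −600v^2 − 4200v − 7200. Dividing through by −600 gives the monic gcd v^2 + 7v + 12.
Cancel v^2 + 7v + 12 from numerator and denominator to get the reduced form.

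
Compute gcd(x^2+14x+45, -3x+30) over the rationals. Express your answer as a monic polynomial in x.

1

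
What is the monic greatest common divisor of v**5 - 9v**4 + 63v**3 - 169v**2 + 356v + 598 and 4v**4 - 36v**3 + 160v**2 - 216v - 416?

v**3 - 5v**2 + 20v + 26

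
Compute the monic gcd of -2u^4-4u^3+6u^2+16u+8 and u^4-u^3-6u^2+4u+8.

Euclidean algorithm in ℚ[u]:
  -2u^4-4u^3+6u^2+16u+8 = (-2)(u^4-u^3-6u^2+4u+8) + (-6u^3-6u^2+24u+24)
  u^4-u^3-6u^2+4u+8 = (-(1/6)u+1/3)(-6u^3-6u^2+24u+24) + (0)
Last nonzero remainder: -6u^3-6u^2+24u+24. Dividing through by -6 gives the monic gcd u^3+u^2-4u-4.

u^3+u^2-4u-4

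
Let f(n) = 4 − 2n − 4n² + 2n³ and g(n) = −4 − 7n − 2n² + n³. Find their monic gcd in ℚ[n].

1 + n

Repeated division with remainder:
  2n³ − 4n² − 2n + 4 = (2)(n³ − 2n² − 7n − 4) + (12n + 12)
  n³ − 2n² − 7n − 4 = ((1/12)n² − (1/4)n − 1/3)(12n + 12) + (0)
Last nonzero remainder: 12n + 12. Dividing through by 12 gives the monic gcd n + 1.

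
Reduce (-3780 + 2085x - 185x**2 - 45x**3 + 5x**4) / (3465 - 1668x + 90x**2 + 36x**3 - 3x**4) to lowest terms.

(-180 + 65x - 5x**2)/(165 - 48x + 3x**2)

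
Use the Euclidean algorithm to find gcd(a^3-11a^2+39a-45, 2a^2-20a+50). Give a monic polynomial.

Euclidean algorithm in ℚ[a]:
  a^3-11a^2+39a-45 = ((1/2)a-1/2)(2a^2-20a+50) + (4a-20)
  2a^2-20a+50 = ((1/2)a-5/2)(4a-20) + (0)
Last nonzero remainder: 4a-20. Dividing through by 4 gives the monic gcd a-5.

a-5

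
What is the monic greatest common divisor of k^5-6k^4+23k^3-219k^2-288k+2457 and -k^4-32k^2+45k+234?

k^3-2k^2+36k-117

By polynomial division,
  k^5-6k^4+23k^3-219k^2-288k+2457 = (-k+6)(-k^4-32k^2+45k+234) + (-9k^3+18k^2-324k+1053)
  -k^4-32k^2+45k+234 = ((1/9)k+2/9)(-9k^3+18k^2-324k+1053) + (0)
Last nonzero remainder: -9k^3+18k^2-324k+1053. Dividing through by -9 gives the monic gcd k^3-2k^2+36k-117.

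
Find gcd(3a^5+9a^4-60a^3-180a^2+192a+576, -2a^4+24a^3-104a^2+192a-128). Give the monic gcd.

a^2-6a+8

By polynomial division,
  3a^5+9a^4-60a^3-180a^2+192a+576 = (-(3/2)a-45/2)(-2a^4+24a^3-104a^2+192a-128) + (324a^3-2232a^2+4320a-2304)
  -2a^4+24a^3-104a^2+192a-128 = (-(1/162)a+23/729)(324a^3-2232a^2+4320a-2304) + (-(560/81)a^2+(1120/27)a-4480/81)
  324a^3-2232a^2+4320a-2304 = (-(6561/140)a+1458/35)(-(560/81)a^2+(1120/27)a-4480/81) + (0)
Last nonzero remainder: -(560/81)a^2+(1120/27)a-4480/81. Dividing through by -560/81 gives the monic gcd a^2-6a+8.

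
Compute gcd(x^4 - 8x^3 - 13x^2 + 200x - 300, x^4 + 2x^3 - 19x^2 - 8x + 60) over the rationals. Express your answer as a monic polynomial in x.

Repeated division with remainder:
  x^4 - 8x^3 - 13x^2 + 200x - 300 = (x^4 + 2x^3 - 19x^2 - 8x + 60) + (-10x^3 + 6x^2 + 208x - 360)
  x^4 + 2x^3 - 19x^2 - 8x + 60 = (-(1/10)x - 13/50)(-10x^3 + 6x^2 + 208x - 360) + ((84/25)x^2 + (252/25)x - 168/5)
  -10x^3 + 6x^2 + 208x - 360 = (-(125/42)x + 75/7)((84/25)x^2 + (252/25)x - 168/5) + (0)
Last nonzero remainder: (84/25)x^2 + (252/25)x - 168/5. Dividing through by 84/25 gives the monic gcd x^2 + 3x - 10.

x^2 + 3x - 10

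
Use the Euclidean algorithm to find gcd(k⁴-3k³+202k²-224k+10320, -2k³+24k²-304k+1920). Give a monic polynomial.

Apply the Euclidean algorithm:
  k⁴-3k³+202k²-224k+10320 = (-(1/2)k-9/2)(-2k³+24k²-304k+1920) + (158k²-632k+18960)
  -2k³+24k²-304k+1920 = (-(1/79)k+8/79)(158k²-632k+18960) + (0)
Last nonzero remainder: 158k²-632k+18960. Dividing through by 158 gives the monic gcd k²-4k+120.

k²-4k+120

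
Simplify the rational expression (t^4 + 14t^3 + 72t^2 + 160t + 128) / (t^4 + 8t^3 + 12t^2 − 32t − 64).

Apply the Euclidean algorithm:
  t^4 + 14t^3 + 72t^2 + 160t + 128 = (t^4 + 8t^3 + 12t^2 − 32t − 64) + (6t^3 + 60t^2 + 192t + 192)
  t^4 + 8t^3 + 12t^2 − 32t − 64 = ((1/6)t − 1/3)(6t^3 + 60t^2 + 192t + 192) + (0)
Last nonzero remainder: 6t^3 + 60t^2 + 192t + 192. Dividing through by 6 gives the monic gcd t^3 + 10t^2 + 32t + 32.
Cancel t^3 + 10t^2 + 32t + 32 from numerator and denominator to get the reduced form.

(t + 4)/(t − 2)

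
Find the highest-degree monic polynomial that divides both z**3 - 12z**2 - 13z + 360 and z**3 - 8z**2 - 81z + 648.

z**2 - 17z + 72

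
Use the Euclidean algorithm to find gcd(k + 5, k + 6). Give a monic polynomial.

1

By polynomial division,
  k + 5 = (k + 6) + (−1)
  k + 6 = (−k − 6)(−1) + (0)
The last nonzero remainder is the constant −1, so the polynomials are coprime and gcd = 1.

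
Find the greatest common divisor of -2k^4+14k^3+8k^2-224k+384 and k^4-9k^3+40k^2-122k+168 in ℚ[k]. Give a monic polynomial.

k^2-7k+12

Euclidean algorithm in ℚ[k]:
  -2k^4+14k^3+8k^2-224k+384 = (-2)(k^4-9k^3+40k^2-122k+168) + (-4k^3+88k^2-468k+720)
  k^4-9k^3+40k^2-122k+168 = (-(1/4)k-13/4)(-4k^3+88k^2-468k+720) + (209k^2-1463k+2508)
  -4k^3+88k^2-468k+720 = (-(4/209)k+60/209)(209k^2-1463k+2508) + (0)
Last nonzero remainder: 209k^2-1463k+2508. Dividing through by 209 gives the monic gcd k^2-7k+12.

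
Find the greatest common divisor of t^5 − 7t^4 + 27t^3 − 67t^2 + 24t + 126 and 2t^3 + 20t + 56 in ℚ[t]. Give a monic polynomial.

By polynomial division,
  t^5 − 7t^4 + 27t^3 − 67t^2 + 24t + 126 = ((1/2)t^2 − (7/2)t + 17/2)(2t^3 + 20t + 56) + (−25t^2 + 50t − 350)
  2t^3 + 20t + 56 = (−(2/25)t − 4/25)(−25t^2 + 50t − 350) + (0)
Last nonzero remainder: −25t^2 + 50t − 350. Dividing through by −25 gives the monic gcd t^2 − 2t + 14.

t^2 − 2t + 14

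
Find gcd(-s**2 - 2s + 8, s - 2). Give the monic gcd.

s - 2

Euclidean algorithm in ℚ[s]:
  -s**2 - 2s + 8 = (-s - 4)(s - 2) + (0)
The last nonzero remainder s - 2 is already monic.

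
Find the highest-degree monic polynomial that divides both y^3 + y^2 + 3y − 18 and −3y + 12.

By polynomial division,
  y^3 + y^2 + 3y − 18 = (−(1/3)y^2 − (5/3)y − 23/3)(−3y + 12) + (74)
  −3y + 12 = (−(3/74)y + 6/37)(74) + (0)
The last nonzero remainder is the constant 74, so the polynomials are coprime and gcd = 1.

1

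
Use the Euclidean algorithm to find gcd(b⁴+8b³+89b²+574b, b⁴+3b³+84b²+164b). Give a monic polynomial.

By polynomial division,
  b⁴+8b³+89b²+574b = (b⁴+3b³+84b²+164b) + (5b³+5b²+410b)
  b⁴+3b³+84b²+164b = ((1/5)b+2/5)(5b³+5b²+410b) + (0)
Last nonzero remainder: 5b³+5b²+410b. Dividing through by 5 gives the monic gcd b³+b²+82b.

b³+b²+82b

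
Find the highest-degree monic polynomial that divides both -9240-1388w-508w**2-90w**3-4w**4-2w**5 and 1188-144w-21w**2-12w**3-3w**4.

22+w+w**2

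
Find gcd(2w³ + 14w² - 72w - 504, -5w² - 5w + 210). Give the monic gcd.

Euclidean algorithm in ℚ[w]:
  2w³ + 14w² - 72w - 504 = (-(2/5)w - 12/5)(-5w² - 5w + 210) + (0)
Last nonzero remainder: -5w² - 5w + 210. Dividing through by -5 gives the monic gcd w² + w - 42.

w² + w - 42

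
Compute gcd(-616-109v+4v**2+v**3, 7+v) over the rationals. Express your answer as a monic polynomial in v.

7+v

Repeated division with remainder:
  v**3+4v**2-109v-616 = (v**2-3v-88)(v+7) + (0)
The last nonzero remainder v+7 is already monic.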